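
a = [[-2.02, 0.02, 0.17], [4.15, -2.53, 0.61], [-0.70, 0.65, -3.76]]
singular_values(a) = [5.48, 3.5, 0.94]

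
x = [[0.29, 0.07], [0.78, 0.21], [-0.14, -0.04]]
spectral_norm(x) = 0.87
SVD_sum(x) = [[0.29, 0.08], [0.78, 0.21], [-0.14, -0.04]] + [[0.00, -0.01], [-0.00, 0.0], [0.00, -0.0]]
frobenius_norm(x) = 0.87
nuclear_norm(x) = 0.88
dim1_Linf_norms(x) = [0.29, 0.78, 0.14]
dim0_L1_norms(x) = [1.21, 0.32]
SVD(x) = [[-0.34, 0.9], [-0.92, -0.27], [0.17, 0.34]] @ diag([0.8732923108862052, 0.007780729209499598]) @ [[-0.97,-0.26], [0.26,-0.97]]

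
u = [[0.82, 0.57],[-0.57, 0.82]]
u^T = [[0.82, -0.57], [0.57, 0.82]]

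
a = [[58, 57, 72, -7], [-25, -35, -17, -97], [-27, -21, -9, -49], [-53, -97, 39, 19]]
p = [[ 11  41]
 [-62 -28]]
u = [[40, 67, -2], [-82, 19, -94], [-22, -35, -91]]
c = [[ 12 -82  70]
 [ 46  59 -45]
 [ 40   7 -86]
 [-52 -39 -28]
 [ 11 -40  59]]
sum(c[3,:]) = -119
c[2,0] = 40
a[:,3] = [-7, -97, -49, 19]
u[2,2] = -91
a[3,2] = 39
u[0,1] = 67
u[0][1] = 67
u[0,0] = 40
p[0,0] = 11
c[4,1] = -40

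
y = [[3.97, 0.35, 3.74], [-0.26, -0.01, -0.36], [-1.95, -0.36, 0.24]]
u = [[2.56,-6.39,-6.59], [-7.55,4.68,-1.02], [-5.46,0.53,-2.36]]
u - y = [[-1.41, -6.74, -10.33], [-7.29, 4.69, -0.66], [-3.51, 0.89, -2.60]]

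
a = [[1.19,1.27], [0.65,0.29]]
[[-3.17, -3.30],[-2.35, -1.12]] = a @[[-4.3, -0.98], [1.53, -1.68]]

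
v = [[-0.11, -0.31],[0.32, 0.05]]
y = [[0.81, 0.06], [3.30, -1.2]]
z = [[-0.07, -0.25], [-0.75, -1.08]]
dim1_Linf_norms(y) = [0.81, 3.3]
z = y @ v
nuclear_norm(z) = 1.42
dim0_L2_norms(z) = [0.75, 1.11]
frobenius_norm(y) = 3.60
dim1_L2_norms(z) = [0.26, 1.31]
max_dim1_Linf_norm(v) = 0.32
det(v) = 0.09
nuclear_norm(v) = 0.63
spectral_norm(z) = 1.34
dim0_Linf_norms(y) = [3.3, 1.2]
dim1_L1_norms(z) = [0.32, 1.83]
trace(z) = -1.15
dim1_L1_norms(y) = [0.87, 4.5]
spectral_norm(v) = 0.40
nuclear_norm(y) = 3.92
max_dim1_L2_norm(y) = 3.51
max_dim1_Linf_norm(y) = 3.3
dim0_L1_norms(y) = [4.11, 1.26]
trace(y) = -0.39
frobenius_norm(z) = 1.34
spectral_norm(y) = 3.59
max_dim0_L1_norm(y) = 4.11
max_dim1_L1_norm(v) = 0.42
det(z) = -0.11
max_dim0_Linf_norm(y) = 3.3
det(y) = -1.17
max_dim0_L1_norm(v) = 0.43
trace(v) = -0.06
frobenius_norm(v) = 0.46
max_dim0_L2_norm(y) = 3.4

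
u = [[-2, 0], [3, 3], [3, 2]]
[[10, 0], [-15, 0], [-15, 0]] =u@[[-5, 0], [0, 0]]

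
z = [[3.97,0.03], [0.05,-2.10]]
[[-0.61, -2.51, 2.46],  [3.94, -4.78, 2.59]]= z @ [[-0.14, -0.65, 0.63], [-1.88, 2.26, -1.22]]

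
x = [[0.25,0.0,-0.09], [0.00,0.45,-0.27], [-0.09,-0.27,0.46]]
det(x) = 0.03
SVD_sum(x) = [[0.01, 0.07, -0.07], [0.07, 0.34, -0.36], [-0.07, -0.36, 0.38]] + [[0.19,  -0.11,  -0.07],[-0.11,  0.06,  0.04],[-0.07,  0.04,  0.02]] + [[0.04, 0.04, 0.05], [0.04, 0.04, 0.05], [0.05, 0.05, 0.06]]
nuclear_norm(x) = 1.16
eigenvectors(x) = [[-0.13, -0.83, 0.54], [-0.68, 0.47, 0.56], [0.72, 0.29, 0.63]]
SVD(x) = [[-0.13, 0.83, 0.54], [-0.68, -0.47, 0.56], [0.72, -0.29, 0.63]] @ diag([0.7337038632149107, 0.2817572623266311, 0.14453887445845853]) @ [[-0.13, -0.68, 0.72], [0.83, -0.47, -0.29], [0.54, 0.56, 0.63]]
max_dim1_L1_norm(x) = 0.82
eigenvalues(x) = [0.73, 0.28, 0.14]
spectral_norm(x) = 0.73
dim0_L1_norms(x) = [0.34, 0.72, 0.82]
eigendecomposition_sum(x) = [[0.01, 0.07, -0.07], [0.07, 0.34, -0.36], [-0.07, -0.36, 0.38]] + [[0.19, -0.11, -0.07],[-0.11, 0.06, 0.04],[-0.07, 0.04, 0.02]] + [[0.04, 0.04, 0.05], [0.04, 0.04, 0.05], [0.05, 0.05, 0.06]]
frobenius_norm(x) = 0.80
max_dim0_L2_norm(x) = 0.54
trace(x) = 1.16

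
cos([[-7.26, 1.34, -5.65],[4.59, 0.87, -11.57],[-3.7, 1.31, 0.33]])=[[-3.51, 1.20, 6.64], [-14.16, 1.4, 37.27], [0.02, -2.1, -1.14]]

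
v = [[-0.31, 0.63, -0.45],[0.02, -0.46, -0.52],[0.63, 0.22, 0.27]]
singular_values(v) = [0.91, 0.81, 0.46]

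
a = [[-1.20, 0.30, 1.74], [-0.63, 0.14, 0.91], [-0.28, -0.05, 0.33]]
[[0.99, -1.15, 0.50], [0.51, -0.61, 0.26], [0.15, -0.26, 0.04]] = a@[[-0.52, 0.46, 0.45], [0.59, 0.21, 0.34], [0.11, -0.38, 0.54]]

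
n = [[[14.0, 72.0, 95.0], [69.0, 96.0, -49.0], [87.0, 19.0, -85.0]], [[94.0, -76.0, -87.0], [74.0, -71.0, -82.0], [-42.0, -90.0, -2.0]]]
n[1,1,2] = -82.0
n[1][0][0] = 94.0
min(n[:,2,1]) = -90.0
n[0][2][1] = 19.0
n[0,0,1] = 72.0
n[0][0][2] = 95.0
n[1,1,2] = -82.0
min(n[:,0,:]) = -87.0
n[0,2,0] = 87.0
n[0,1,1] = 96.0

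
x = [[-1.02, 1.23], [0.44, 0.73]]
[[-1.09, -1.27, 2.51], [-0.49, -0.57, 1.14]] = x @ [[0.15,0.17,-0.34], [-0.76,-0.89,1.76]]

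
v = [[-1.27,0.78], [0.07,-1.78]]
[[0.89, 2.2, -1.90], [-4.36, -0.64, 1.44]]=v @ [[0.82,-1.55,1.02],[2.48,0.30,-0.77]]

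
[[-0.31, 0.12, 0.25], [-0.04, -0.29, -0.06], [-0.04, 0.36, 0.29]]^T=[[-0.31, -0.04, -0.04], [0.12, -0.29, 0.36], [0.25, -0.06, 0.29]]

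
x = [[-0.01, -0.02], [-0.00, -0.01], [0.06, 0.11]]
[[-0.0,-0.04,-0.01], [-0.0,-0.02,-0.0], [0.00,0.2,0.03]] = x@[[-0.12, 0.60, 0.26], [0.09, 1.52, 0.16]]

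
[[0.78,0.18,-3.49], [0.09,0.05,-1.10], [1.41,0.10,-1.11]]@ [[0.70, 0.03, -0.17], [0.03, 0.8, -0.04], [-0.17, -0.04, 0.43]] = [[1.14, 0.31, -1.64], [0.25, 0.09, -0.49], [1.18, 0.17, -0.72]]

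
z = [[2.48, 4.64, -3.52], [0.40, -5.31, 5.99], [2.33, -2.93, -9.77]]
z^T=[[2.48, 0.4, 2.33], [4.64, -5.31, -2.93], [-3.52, 5.99, -9.77]]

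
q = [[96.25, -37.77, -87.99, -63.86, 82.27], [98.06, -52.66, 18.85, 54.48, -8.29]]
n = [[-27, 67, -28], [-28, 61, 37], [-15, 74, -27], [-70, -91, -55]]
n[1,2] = 37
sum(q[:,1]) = -90.43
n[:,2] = [-28, 37, -27, -55]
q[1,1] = -52.66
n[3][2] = -55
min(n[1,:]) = -28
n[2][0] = -15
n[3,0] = -70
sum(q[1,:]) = 110.44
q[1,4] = -8.29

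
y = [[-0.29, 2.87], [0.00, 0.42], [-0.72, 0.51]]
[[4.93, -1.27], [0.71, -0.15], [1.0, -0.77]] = y @ [[-0.19, 0.82], [1.7, -0.36]]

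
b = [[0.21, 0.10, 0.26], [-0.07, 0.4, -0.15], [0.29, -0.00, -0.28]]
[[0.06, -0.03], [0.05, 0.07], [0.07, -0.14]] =b @ [[0.23, -0.36], [0.17, 0.15], [-0.01, 0.12]]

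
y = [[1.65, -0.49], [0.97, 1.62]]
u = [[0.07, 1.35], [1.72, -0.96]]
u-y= [[-1.58, 1.84], [0.75, -2.58]]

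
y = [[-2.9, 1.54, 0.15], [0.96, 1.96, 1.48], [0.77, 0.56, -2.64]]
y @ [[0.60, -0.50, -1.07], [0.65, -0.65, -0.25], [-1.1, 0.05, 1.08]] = [[-0.90, 0.46, 2.88], [0.22, -1.68, 0.08], [3.73, -0.88, -3.82]]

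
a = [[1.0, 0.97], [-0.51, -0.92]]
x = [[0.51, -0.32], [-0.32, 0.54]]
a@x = [[0.2, 0.2], [0.03, -0.33]]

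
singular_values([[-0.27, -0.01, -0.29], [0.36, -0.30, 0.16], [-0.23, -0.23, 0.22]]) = [0.59, 0.39, 0.23]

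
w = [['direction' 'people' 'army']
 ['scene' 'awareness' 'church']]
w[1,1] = 'awareness'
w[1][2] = 'church'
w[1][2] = 'church'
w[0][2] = 'army'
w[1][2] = 'church'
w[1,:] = ['scene', 'awareness', 'church']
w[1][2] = 'church'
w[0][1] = 'people'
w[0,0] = 'direction'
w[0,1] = 'people'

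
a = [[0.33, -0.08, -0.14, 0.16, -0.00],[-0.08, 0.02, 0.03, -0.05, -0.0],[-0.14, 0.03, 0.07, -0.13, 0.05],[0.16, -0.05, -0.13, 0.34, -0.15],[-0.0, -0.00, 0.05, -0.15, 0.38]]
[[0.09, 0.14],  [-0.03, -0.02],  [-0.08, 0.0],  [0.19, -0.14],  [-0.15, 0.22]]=a@[[0.24,0.35], [0.59,-0.79], [0.25,-0.52], [0.55,-0.72], [-0.20,0.36]]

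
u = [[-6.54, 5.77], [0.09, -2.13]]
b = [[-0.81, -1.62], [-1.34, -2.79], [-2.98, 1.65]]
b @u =[[5.15, -1.22], [8.51, -1.79], [19.64, -20.71]]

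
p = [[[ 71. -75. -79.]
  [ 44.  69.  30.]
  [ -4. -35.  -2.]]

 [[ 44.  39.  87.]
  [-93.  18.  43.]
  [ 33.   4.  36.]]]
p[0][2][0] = -4.0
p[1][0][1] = 39.0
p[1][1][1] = 18.0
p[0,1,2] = 30.0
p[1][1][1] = 18.0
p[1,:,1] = [39.0, 18.0, 4.0]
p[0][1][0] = 44.0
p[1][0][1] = 39.0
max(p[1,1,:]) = 43.0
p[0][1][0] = 44.0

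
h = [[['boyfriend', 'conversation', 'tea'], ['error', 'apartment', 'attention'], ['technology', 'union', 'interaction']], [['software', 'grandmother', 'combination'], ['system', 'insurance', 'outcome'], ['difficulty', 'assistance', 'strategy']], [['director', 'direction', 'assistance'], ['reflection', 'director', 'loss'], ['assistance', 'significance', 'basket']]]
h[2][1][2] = 'loss'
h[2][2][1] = 'significance'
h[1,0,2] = 'combination'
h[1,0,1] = 'grandmother'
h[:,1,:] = [['error', 'apartment', 'attention'], ['system', 'insurance', 'outcome'], ['reflection', 'director', 'loss']]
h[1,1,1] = 'insurance'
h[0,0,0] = 'boyfriend'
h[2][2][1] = 'significance'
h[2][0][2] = 'assistance'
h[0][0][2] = 'tea'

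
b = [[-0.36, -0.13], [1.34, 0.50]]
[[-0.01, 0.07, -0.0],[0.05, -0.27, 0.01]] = b @ [[0.02, -0.09, -0.01], [0.04, -0.29, 0.04]]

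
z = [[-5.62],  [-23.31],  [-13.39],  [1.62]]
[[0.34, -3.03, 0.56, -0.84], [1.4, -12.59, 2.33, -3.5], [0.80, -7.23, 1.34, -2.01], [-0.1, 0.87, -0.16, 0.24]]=z @ [[-0.06, 0.54, -0.1, 0.15]]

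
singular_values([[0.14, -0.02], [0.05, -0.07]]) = [0.16, 0.06]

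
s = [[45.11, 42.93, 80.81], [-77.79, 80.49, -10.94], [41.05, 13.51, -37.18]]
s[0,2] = 80.81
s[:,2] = [80.81, -10.94, -37.18]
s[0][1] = 42.93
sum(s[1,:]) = -8.24000000000001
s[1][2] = -10.94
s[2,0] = 41.05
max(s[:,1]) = 80.49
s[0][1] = 42.93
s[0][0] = 45.11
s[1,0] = -77.79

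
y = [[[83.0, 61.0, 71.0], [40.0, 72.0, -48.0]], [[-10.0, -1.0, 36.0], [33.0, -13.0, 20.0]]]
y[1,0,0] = -10.0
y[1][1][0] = 33.0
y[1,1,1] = -13.0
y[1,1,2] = 20.0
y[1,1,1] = -13.0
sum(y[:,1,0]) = 73.0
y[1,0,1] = -1.0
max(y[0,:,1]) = 72.0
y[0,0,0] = 83.0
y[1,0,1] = -1.0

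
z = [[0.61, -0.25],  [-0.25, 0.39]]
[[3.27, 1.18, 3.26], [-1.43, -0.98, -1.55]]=z@[[5.23, 1.22, 5.03], [-0.32, -1.74, -0.76]]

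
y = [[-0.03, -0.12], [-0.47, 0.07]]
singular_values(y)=[0.48, 0.12]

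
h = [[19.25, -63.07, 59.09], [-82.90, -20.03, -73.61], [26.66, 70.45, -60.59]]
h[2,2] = -60.59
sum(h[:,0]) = -36.99000000000001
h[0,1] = -63.07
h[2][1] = 70.45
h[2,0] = 26.66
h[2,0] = 26.66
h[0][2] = 59.09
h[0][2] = 59.09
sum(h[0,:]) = 15.270000000000003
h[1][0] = -82.9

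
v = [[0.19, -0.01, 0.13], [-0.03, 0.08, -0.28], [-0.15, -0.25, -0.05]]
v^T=[[0.19, -0.03, -0.15], [-0.01, 0.08, -0.25], [0.13, -0.28, -0.05]]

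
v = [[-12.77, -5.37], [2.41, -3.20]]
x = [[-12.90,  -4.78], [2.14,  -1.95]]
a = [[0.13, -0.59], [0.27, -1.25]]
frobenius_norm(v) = 14.42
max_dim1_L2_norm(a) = 1.28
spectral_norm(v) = 13.89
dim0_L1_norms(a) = [0.4, 1.84]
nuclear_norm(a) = 1.42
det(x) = 35.38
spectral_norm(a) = 1.41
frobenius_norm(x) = 14.06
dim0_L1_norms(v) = [15.18, 8.57]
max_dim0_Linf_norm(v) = 12.77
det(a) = -0.00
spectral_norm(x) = 13.82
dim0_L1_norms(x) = [15.04, 6.73]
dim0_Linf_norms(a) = [0.27, 1.25]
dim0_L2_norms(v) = [13.0, 6.25]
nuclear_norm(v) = 17.76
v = x + a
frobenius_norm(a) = 1.41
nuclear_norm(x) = 16.38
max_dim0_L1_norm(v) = 15.18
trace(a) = -1.12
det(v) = 53.81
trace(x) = -14.85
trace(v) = -15.97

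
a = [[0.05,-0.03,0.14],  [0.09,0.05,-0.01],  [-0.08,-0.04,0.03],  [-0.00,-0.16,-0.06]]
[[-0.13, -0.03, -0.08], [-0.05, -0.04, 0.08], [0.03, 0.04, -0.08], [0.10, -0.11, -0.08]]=a @ [[-0.47, -0.77, 0.44], [-0.35, 0.62, 0.71], [-0.81, 0.18, -0.56]]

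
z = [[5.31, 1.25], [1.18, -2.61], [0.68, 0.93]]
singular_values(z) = [5.56, 2.9]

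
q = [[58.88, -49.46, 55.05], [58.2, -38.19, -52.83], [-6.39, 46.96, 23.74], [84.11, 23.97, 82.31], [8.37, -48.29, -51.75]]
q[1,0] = 58.2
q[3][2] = 82.31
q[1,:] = [58.2, -38.19, -52.83]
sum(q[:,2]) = 56.519999999999996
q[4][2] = -51.75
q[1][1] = -38.19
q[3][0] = 84.11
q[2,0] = -6.39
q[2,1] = 46.96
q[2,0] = -6.39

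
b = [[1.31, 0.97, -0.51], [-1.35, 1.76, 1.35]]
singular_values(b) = [2.62, 1.67]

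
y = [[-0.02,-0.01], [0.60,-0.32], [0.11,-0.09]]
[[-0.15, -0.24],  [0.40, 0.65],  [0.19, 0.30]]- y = [[-0.13, -0.23],  [-0.2, 0.97],  [0.08, 0.39]]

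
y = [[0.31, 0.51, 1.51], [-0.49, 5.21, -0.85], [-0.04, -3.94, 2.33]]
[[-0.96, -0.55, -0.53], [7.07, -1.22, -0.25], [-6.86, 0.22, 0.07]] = y @ [[-0.30, 0.31, -0.53],  [1.17, -0.26, -0.13],  [-0.97, -0.34, -0.20]]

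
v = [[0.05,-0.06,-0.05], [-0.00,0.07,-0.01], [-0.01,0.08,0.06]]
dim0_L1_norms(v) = [0.06, 0.21, 0.12]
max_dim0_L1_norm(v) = 0.21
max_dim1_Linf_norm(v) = 0.08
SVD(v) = [[-0.62,-0.49,0.62],[0.38,-0.87,-0.31],[0.69,0.04,0.72]] @ diag([0.1421439510261178, 0.05188467384139763, 0.028338627473051967]) @ [[-0.27,0.84,0.48],  [-0.48,-0.55,0.69],  [0.84,-0.05,0.55]]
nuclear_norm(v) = 0.22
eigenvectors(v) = [[-0.98+0.00j, (0.83+0j), 0.83-0.00j], [-0.06+0.00j, 0.09-0.18j, (0.09+0.18j)], [(-0.21+0j), (-0.48-0.2j), (-0.48+0.2j)]]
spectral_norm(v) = 0.14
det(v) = 0.00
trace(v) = 0.18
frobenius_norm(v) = 0.15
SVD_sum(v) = [[0.02,-0.07,-0.04], [-0.01,0.04,0.03], [-0.03,0.08,0.05]] + [[0.01, 0.01, -0.02], [0.02, 0.02, -0.03], [-0.0, -0.0, 0.00]] + [[0.01, -0.00, 0.01], [-0.01, 0.0, -0.00], [0.02, -0.00, 0.01]]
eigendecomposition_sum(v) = [[0.03-0.00j, -0.05+0.00j, 0.04+0.00j], [-0j, (-0+0j), 0j], [(0.01-0j), -0.01+0.00j, (0.01+0j)]] + [[(0.01-0.01j), (-0.01+0.17j), (-0.05-0j)],  [(-0-0j), 0.04+0.02j, -0.01+0.01j],  [-0.01+0.00j, 0.04-0.10j, (0.03+0.01j)]] + [[(0.01+0.01j), -0.01-0.17j, (-0.05+0j)],  [(-0+0j), (0.04-0.02j), (-0.01-0.01j)],  [-0.01-0.00j, (0.04+0.1j), (0.03-0.01j)]]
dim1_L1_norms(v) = [0.16, 0.08, 0.15]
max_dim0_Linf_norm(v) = 0.08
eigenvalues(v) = [(0.04+0j), (0.07+0.03j), (0.07-0.03j)]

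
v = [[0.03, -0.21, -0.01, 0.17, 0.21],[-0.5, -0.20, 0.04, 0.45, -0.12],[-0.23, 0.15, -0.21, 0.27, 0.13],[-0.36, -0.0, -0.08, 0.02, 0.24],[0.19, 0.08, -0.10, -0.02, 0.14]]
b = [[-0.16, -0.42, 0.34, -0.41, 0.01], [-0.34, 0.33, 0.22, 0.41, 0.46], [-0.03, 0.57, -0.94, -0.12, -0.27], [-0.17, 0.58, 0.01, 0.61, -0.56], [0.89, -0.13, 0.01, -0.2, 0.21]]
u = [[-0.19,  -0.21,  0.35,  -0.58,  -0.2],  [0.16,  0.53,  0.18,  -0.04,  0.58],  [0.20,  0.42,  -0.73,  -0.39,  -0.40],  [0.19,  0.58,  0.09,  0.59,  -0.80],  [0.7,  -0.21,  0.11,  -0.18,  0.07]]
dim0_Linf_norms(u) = [0.7, 0.58, 0.73, 0.59, 0.8]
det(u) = -0.47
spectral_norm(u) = 1.29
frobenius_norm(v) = 1.05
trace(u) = 0.27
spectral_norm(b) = 1.44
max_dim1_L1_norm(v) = 1.31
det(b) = -0.12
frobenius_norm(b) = 2.09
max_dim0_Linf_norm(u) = 0.8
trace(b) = 0.05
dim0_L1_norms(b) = [1.59, 2.03, 1.52, 1.75, 1.51]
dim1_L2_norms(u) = [0.76, 0.82, 1.03, 1.17, 0.76]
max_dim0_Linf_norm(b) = 0.94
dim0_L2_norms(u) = [0.79, 0.94, 0.84, 0.93, 1.09]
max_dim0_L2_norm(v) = 0.69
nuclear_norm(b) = 4.13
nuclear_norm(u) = 4.46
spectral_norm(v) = 0.85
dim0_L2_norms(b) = [0.98, 0.98, 1.02, 0.87, 0.8]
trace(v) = -0.22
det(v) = 0.00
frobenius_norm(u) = 2.07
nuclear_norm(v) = 1.90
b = v + u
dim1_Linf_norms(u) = [0.58, 0.58, 0.73, 0.8, 0.7]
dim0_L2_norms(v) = [0.69, 0.34, 0.25, 0.55, 0.39]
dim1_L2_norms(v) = [0.34, 0.71, 0.46, 0.44, 0.27]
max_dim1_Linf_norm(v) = 0.5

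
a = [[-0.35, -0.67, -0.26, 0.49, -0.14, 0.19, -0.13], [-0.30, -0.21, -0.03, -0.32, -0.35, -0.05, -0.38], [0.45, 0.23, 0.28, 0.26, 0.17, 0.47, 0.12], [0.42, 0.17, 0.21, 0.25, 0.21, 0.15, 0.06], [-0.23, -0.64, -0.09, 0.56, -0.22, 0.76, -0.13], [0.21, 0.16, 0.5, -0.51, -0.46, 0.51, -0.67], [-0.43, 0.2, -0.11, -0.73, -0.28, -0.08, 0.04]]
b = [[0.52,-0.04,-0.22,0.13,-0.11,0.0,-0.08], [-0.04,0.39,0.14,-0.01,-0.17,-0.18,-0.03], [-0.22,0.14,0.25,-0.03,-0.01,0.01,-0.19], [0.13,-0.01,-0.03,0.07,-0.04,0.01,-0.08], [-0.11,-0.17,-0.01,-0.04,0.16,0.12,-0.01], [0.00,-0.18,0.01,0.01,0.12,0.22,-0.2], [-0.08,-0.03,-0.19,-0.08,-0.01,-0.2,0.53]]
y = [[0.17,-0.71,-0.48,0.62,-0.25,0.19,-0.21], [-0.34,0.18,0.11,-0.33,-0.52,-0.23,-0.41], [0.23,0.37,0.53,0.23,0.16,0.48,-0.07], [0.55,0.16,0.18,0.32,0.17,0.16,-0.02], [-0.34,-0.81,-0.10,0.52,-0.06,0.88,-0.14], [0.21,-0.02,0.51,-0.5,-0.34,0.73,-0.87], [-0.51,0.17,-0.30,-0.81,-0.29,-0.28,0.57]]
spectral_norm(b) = 0.71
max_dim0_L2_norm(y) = 1.35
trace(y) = 2.44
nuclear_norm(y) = 6.36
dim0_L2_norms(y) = [0.96, 1.18, 0.96, 1.35, 0.77, 1.32, 1.15]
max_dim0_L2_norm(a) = 1.26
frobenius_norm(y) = 2.95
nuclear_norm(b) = 2.14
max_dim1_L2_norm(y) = 1.4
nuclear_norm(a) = 4.74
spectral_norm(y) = 1.90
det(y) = 0.01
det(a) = -0.00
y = a + b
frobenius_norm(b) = 1.17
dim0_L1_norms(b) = [1.1, 0.96, 0.85, 0.37, 0.62, 0.74, 1.12]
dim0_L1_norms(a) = [2.39, 2.28, 1.48, 3.12, 1.83, 2.21, 1.53]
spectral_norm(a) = 1.57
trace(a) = 0.30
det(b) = 0.00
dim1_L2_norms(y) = [1.14, 0.87, 0.89, 0.72, 1.36, 1.4, 1.23]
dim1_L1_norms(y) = [2.63, 2.12, 2.07, 1.56, 2.85, 3.18, 2.93]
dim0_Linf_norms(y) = [0.55, 0.81, 0.53, 0.81, 0.52, 0.88, 0.87]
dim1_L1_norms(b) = [1.1, 0.96, 0.85, 0.37, 0.62, 0.74, 1.12]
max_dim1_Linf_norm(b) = 0.53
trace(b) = 2.14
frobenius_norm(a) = 2.51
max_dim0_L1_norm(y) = 3.33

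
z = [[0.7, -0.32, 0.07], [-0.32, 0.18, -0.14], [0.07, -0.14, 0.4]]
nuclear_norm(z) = 1.28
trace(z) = 1.28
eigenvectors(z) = [[-0.86, 0.38, -0.33], [0.44, 0.89, -0.12], [-0.25, 0.25, 0.94]]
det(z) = 0.00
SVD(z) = [[-0.86, -0.33, 0.38], [0.44, -0.12, 0.89], [-0.25, 0.94, 0.25]] @ diag([0.8844483984707135, 0.392352900787228, 0.0031987007420583025]) @ [[-0.86,0.44,-0.25], [-0.33,-0.12,0.94], [0.38,0.89,0.25]]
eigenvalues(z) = [0.88, 0.0, 0.39]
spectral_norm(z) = 0.88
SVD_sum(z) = [[0.66, -0.34, 0.19], [-0.34, 0.17, -0.10], [0.19, -0.1, 0.06]] + [[0.04, 0.02, -0.12], [0.02, 0.01, -0.04], [-0.12, -0.04, 0.34]] + [[0.0, 0.00, 0.0], [0.0, 0.00, 0.00], [0.0, 0.0, 0.00]]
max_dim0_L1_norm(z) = 1.09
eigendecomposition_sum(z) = [[0.66,-0.34,0.19], [-0.34,0.17,-0.10], [0.19,-0.10,0.06]] + [[0.00, 0.00, 0.00], [0.00, 0.00, 0.0], [0.00, 0.00, 0.0]] + [[0.04, 0.02, -0.12], [0.02, 0.01, -0.04], [-0.12, -0.04, 0.34]]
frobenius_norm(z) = 0.97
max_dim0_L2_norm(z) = 0.77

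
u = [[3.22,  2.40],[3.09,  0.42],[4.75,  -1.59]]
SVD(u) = [[-0.51, 0.78], [-0.48, 0.1], [-0.72, -0.62]] @ diag([6.522476145313141, 2.8984142101882253]) @ [[-1.0, -0.04], [-0.04, 1.0]]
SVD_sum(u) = [[3.32,0.14], [3.10,0.13], [4.67,0.2]] + [[-0.1, 2.26], [-0.01, 0.29], [0.08, -1.79]]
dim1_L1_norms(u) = [5.62, 3.51, 6.34]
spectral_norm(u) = 6.52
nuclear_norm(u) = 9.42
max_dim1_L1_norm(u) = 6.34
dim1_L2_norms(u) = [4.02, 3.12, 5.01]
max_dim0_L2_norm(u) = 6.52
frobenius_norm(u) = 7.14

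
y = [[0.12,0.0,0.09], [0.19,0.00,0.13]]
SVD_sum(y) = [[0.12, 0.0, 0.09], [0.19, 0.0, 0.13]] + [[-0.0,0.00,0.0], [0.00,0.00,-0.0]]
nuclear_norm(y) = 0.28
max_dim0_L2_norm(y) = 0.22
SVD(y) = [[-0.55, -0.84], [-0.84, 0.55]] @ diag([0.2747183774395817, 0.005460137082856392]) @ [[-0.82, 0.0, -0.58], [0.58, 0.00, -0.82]]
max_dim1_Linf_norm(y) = 0.19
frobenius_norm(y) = 0.27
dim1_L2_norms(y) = [0.15, 0.23]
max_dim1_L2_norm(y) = 0.23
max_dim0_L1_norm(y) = 0.31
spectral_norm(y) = 0.27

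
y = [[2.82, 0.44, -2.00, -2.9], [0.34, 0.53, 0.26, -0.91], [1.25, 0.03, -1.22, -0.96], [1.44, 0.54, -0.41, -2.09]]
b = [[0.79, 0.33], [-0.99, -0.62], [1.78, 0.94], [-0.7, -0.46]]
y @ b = [[0.26, 0.11], [0.84, 0.45], [-0.54, -0.31], [1.34, 0.72]]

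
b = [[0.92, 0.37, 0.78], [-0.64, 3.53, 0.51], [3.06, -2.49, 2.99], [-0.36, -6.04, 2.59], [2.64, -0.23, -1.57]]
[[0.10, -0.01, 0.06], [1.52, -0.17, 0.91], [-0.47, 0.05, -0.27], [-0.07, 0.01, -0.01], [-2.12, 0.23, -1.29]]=b @ [[-0.46, 0.05, -0.28], [0.27, -0.03, 0.16], [0.54, -0.06, 0.33]]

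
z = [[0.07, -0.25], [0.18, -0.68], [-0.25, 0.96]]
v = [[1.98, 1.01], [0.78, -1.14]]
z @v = [[-0.06, 0.36], [-0.17, 0.96], [0.25, -1.35]]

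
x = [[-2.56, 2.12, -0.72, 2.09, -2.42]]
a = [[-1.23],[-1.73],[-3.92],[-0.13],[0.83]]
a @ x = [[3.15, -2.61, 0.89, -2.57, 2.98],[4.43, -3.67, 1.25, -3.62, 4.19],[10.04, -8.31, 2.82, -8.19, 9.49],[0.33, -0.28, 0.09, -0.27, 0.31],[-2.12, 1.76, -0.60, 1.73, -2.01]]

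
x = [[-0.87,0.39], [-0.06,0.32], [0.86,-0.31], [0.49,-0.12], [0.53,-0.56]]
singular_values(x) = [1.59, 0.4]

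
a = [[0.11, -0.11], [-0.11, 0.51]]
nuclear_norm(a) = 0.62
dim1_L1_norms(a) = [0.22, 0.62]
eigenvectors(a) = [[-0.97, 0.25], [-0.25, -0.97]]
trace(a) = 0.62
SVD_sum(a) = [[0.03,-0.13], [-0.13,0.50]] + [[0.08,0.02], [0.02,0.01]]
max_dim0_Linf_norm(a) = 0.51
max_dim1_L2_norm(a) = 0.52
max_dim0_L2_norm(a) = 0.52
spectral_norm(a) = 0.54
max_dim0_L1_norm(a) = 0.62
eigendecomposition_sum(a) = [[0.08, 0.02], [0.02, 0.01]] + [[0.03,-0.13], [-0.13,0.50]]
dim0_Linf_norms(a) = [0.11, 0.51]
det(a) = 0.04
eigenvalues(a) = [0.08, 0.54]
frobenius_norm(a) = 0.54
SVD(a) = [[-0.25, 0.97], [0.97, 0.25]] @ diag([0.5382542442102666, 0.08174575578973345]) @ [[-0.25, 0.97], [0.97, 0.25]]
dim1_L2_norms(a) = [0.16, 0.52]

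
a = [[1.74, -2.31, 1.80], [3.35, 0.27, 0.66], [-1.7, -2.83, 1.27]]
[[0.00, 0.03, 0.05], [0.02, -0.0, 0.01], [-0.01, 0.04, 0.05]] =a@[[0.01, -0.01, -0.02], [-0.01, 0.01, 0.04], [-0.02, 0.04, 0.1]]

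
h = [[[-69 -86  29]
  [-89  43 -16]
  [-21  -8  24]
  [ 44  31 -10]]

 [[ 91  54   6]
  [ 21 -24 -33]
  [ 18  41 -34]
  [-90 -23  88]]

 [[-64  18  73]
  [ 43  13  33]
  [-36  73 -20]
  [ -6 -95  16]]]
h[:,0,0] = [-69, 91, -64]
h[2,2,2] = -20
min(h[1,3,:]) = -90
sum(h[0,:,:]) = -128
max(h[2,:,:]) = 73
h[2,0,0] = -64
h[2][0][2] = 73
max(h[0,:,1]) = 43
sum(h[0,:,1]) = -20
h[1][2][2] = -34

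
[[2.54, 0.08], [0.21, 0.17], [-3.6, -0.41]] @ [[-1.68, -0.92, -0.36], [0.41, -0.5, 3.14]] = [[-4.23, -2.38, -0.66],  [-0.28, -0.28, 0.46],  [5.88, 3.52, 0.01]]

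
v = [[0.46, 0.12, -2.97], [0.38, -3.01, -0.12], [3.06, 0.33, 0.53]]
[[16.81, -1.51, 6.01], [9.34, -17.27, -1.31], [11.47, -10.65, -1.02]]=v @ [[4.86, -4.06, -0.04],[-2.29, 5.22, 0.51],[-5.0, 0.09, -2.01]]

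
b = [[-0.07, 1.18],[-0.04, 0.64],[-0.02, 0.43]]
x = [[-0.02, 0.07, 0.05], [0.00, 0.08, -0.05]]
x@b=[[-0.0, 0.04],[-0.00, 0.03]]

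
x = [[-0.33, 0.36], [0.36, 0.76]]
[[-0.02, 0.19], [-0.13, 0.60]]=x @[[-0.09, 0.18], [-0.13, 0.70]]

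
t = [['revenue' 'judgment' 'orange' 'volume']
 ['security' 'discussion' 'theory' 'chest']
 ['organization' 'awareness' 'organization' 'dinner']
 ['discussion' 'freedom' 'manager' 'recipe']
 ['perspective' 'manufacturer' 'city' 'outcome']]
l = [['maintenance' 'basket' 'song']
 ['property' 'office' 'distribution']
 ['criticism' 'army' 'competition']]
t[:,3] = ['volume', 'chest', 'dinner', 'recipe', 'outcome']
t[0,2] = 'orange'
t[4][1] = 'manufacturer'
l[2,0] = 'criticism'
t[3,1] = 'freedom'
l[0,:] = ['maintenance', 'basket', 'song']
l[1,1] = 'office'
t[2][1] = 'awareness'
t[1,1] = 'discussion'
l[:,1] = ['basket', 'office', 'army']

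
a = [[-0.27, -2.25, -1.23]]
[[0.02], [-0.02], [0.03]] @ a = [[-0.01, -0.04, -0.02], [0.01, 0.04, 0.02], [-0.01, -0.07, -0.04]]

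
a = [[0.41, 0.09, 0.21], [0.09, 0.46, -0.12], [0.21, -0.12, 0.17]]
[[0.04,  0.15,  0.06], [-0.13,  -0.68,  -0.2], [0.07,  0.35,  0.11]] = a@[[0.06, -0.22, -0.04],[-0.26, -1.03, -0.30],[0.17, 1.58, 0.51]]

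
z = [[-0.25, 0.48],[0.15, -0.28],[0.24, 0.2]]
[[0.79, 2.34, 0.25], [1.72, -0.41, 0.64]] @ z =[[0.21,-0.23], [-0.34,1.07]]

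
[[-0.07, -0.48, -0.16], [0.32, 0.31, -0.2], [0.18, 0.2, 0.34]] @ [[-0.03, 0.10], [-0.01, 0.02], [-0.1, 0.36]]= [[0.02,-0.07], [0.01,-0.03], [-0.04,0.14]]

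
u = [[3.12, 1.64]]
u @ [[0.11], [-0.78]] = [[-0.94]]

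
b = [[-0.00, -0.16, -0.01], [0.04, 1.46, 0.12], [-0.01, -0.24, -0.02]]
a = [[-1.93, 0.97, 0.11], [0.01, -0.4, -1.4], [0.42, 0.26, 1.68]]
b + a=[[-1.93, 0.81, 0.1],  [0.05, 1.06, -1.28],  [0.41, 0.02, 1.66]]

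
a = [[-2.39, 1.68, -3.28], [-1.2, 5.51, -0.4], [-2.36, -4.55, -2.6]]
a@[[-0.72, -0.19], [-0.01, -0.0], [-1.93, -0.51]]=[[8.03, 2.13],[1.58, 0.43],[6.76, 1.77]]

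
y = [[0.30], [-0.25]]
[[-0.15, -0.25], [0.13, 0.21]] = y @ [[-0.51, -0.83]]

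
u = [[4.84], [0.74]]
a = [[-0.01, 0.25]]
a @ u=[[0.14]]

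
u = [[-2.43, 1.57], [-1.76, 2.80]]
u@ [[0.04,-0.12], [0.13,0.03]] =[[0.11,  0.34],[0.29,  0.30]]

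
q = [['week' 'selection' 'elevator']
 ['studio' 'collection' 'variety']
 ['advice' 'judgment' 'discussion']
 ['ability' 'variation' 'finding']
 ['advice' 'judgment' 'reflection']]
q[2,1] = 'judgment'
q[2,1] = 'judgment'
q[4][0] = 'advice'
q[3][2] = 'finding'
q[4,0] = 'advice'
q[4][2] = 'reflection'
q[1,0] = 'studio'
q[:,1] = ['selection', 'collection', 'judgment', 'variation', 'judgment']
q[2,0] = 'advice'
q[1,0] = 'studio'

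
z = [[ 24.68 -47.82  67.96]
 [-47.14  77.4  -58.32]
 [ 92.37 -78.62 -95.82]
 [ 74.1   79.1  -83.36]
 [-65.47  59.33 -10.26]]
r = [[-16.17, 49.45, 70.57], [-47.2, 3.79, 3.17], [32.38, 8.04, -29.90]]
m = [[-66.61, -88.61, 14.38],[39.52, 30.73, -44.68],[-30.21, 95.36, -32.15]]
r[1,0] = -47.2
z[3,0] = 74.1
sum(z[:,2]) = -179.8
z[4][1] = 59.33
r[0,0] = -16.17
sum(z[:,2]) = -179.8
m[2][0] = -30.21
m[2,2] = -32.15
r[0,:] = [-16.17, 49.45, 70.57]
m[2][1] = 95.36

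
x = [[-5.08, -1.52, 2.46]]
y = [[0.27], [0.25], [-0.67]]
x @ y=[[-3.40]]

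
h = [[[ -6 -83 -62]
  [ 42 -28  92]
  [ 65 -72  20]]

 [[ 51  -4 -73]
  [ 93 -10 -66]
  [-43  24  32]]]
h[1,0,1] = -4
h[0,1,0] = 42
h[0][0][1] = -83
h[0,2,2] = 20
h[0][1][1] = -28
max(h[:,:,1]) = 24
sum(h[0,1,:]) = 106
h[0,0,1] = -83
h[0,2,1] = -72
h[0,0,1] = -83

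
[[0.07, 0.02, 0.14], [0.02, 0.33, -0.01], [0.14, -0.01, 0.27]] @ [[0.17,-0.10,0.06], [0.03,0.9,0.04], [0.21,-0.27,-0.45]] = [[0.04, -0.03, -0.06], [0.01, 0.30, 0.02], [0.08, -0.10, -0.11]]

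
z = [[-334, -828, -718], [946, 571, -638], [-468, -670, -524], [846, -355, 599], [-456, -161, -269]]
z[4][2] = -269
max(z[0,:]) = -334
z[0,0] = -334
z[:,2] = [-718, -638, -524, 599, -269]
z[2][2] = -524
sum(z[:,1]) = -1443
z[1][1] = 571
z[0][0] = -334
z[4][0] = -456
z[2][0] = -468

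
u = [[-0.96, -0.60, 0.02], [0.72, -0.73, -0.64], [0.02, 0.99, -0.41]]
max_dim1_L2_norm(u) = 1.21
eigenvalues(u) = [(-0.72+0j), (-0.69+0.99j), (-0.69-0.99j)]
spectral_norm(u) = 1.37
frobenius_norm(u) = 1.97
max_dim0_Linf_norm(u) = 0.99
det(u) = -1.05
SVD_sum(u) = [[-0.15, -0.76, 0.03], [-0.11, -0.54, 0.02], [0.19, 0.97, -0.03]] + [[-0.67, 0.14, 0.31], [0.93, -0.20, -0.43], [-0.0, 0.0, 0.00]] + [[-0.14,0.02,-0.32], [-0.10,0.01,-0.23], [-0.17,0.02,-0.38]]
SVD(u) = [[-0.56,-0.58,-0.59], [-0.4,0.81,-0.42], [0.72,-0.00,-0.69]] @ diag([1.3729830184545737, 1.285335232991335, 0.5952570620047086]) @ [[0.19,0.98,-0.04],[0.89,-0.19,-0.41],[0.41,-0.05,0.91]]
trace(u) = -2.10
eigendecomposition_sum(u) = [[-0.45+0.00j, (-0.15+0j), -0.28+0.00j], [0.17-0.00j, 0.05-0.00j, 0.10-0.00j], [(-0.52+0j), (-0.17+0j), -0.31+0.00j]] + [[(-0.25+0.09j), -0.23-0.31j, (0.15-0.18j)], [(0.28+0.37j), (-0.39+0.52j), (-0.37-0.15j)], [0.27-0.35j, (0.58+0.23j), -0.05+0.38j]] + [[(-0.25-0.09j), -0.23+0.31j, 0.15+0.18j], [(0.28-0.37j), -0.39-0.52j, (-0.37+0.15j)], [(0.27+0.35j), (0.58-0.23j), -0.05-0.38j]]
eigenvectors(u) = [[(-0.64+0j), (0.11-0.37j), (0.11+0.37j)], [(0.24+0j), -0.67+0.00j, (-0.67-0j)], [-0.73+0.00j, (0.17+0.61j), 0.17-0.61j]]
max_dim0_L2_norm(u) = 1.37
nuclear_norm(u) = 3.25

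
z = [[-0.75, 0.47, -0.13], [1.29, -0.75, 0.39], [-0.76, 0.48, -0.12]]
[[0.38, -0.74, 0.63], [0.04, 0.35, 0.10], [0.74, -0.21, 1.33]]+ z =[[-0.37, -0.27, 0.50], [1.33, -0.40, 0.49], [-0.02, 0.27, 1.21]]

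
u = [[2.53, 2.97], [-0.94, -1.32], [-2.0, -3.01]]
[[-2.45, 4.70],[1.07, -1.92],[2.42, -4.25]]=u @ [[-0.11, 0.92], [-0.73, 0.80]]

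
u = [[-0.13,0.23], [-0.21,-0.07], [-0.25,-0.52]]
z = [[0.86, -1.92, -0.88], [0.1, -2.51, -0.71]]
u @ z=[[-0.09, -0.33, -0.05], [-0.19, 0.58, 0.23], [-0.27, 1.79, 0.59]]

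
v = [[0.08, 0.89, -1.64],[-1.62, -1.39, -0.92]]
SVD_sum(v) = [[-0.12, -0.10, -0.08], [-1.61, -1.32, -1.04]] + [[0.2, 0.99, -1.56], [-0.01, -0.07, 0.12]]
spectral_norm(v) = 2.33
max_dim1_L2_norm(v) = 2.32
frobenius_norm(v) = 2.98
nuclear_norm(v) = 4.19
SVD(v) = [[0.07, 1.0], [1.0, -0.07]] @ diag([2.326668862247717, 1.864835651055318]) @ [[-0.69, -0.57, -0.45], [0.11, 0.53, -0.84]]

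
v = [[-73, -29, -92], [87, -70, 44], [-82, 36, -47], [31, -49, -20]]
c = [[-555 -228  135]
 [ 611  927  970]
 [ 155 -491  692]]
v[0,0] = -73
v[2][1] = 36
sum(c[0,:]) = -648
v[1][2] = 44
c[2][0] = 155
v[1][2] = 44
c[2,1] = -491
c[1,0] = 611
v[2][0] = -82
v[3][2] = -20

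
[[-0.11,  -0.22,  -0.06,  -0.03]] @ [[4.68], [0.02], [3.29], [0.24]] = [[-0.72]]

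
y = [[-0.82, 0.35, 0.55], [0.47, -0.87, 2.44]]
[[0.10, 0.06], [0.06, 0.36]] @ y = [[-0.05,-0.02,0.2],[0.12,-0.29,0.91]]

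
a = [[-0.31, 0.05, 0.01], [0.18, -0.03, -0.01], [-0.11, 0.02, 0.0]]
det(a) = -0.00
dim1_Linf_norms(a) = [0.31, 0.18, 0.11]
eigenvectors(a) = [[-0.83+0.00j, 0.14-0.02j, 0.14+0.02j],[(0.48+0j), (0.78+0j), (0.78-0j)],[(-0.3+0j), (0.3-0.52j), (0.3+0.52j)]]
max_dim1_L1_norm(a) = 0.37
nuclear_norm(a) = 0.39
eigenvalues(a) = [(-0.34+0j), (-0+0j), (-0-0j)]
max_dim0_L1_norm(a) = 0.6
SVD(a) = [[-0.83, 0.11, 0.55], [0.48, 0.65, 0.59], [-0.29, 0.75, -0.59]] @ diag([0.38021849802071567, 0.005498453755500604, 0.0019133136621178866]) @ [[0.99, -0.16, -0.03], [-0.00, 0.19, -0.98], [-0.17, -0.97, -0.19]]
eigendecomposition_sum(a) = [[-0.31+0.00j,  0.05-0.00j,  0.01-0.00j], [(0.18-0j),  -0.03+0.00j,  -0.01+0.00j], [-0.11+0.00j,  (0.02-0j),  0.00-0.00j]] + [[0j,-0.00+0.00j,-0.00-0.00j], [0.00+0.00j,(-0+0j),-0.00-0.00j], [0j,0j,(-0+0j)]] + [[-0j, -0.00-0.00j, -0.00+0.00j], [0.00-0.00j, (-0-0j), -0.00+0.00j], [0.00-0.00j, 0.00-0.00j, (-0-0j)]]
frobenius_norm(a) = 0.38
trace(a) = -0.34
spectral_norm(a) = 0.38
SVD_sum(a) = [[-0.31, 0.05, 0.01],  [0.18, -0.03, -0.01],  [-0.11, 0.02, 0.00]] + [[-0.0, 0.0, -0.0], [-0.0, 0.0, -0.0], [-0.0, 0.0, -0.00]] + [[-0.00, -0.0, -0.0], [-0.0, -0.0, -0.0], [0.00, 0.0, 0.00]]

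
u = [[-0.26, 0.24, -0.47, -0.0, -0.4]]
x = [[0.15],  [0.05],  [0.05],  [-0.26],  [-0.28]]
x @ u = [[-0.04,  0.04,  -0.07,  0.00,  -0.06],[-0.01,  0.01,  -0.02,  0.0,  -0.02],[-0.01,  0.01,  -0.02,  0.0,  -0.02],[0.07,  -0.06,  0.12,  0.0,  0.1],[0.07,  -0.07,  0.13,  0.0,  0.11]]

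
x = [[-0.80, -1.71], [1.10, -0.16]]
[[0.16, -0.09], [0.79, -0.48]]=x@[[0.66, -0.4], [-0.4, 0.24]]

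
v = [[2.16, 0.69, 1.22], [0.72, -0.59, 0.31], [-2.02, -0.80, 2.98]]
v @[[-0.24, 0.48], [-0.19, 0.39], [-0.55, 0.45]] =[[-1.32, 1.85], [-0.23, 0.25], [-1.00, 0.06]]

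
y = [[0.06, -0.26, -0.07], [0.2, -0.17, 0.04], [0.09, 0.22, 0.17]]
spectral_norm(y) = 0.41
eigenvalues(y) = [(-0+0.15j), (-0-0.15j), (0.07+0j)]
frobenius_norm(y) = 0.48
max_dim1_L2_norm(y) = 0.29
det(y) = 0.00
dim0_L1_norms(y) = [0.35, 0.65, 0.28]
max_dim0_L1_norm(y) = 0.65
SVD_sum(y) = [[0.05, -0.26, -0.09], [0.03, -0.17, -0.06], [-0.05, 0.22, 0.08]] + [[0.01, -0.00, 0.01], [0.16, -0.0, 0.1], [0.14, -0.00, 0.09]] + [[-0.01, -0.0, 0.01], [0.0, 0.00, -0.01], [-0.00, -0.00, 0.01]]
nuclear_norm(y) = 0.68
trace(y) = 0.06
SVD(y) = [[-0.67, -0.06, 0.74],[-0.45, -0.76, -0.47],[0.59, -0.65, 0.48]] @ diag([0.40927169331074864, 0.2535552097848047, 0.014367903310368822]) @ [[-0.19,0.93,0.32], [-0.84,0.01,-0.54], [-0.5,-0.37,0.78]]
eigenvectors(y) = [[0.61-0.12j,0.61+0.12j,(-0.44+0j)], [0.26-0.37j,(0.26+0.37j),(-0.22+0j)], [(-0.64+0j),(-0.64-0j),(0.87+0j)]]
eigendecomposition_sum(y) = [[(0.07+0.16j), (-0.14-0.03j), 0.07j], [0.12+0.05j, -0.09+0.06j, (0.04+0.04j)], [(-0.04-0.18j), (0.14+0.06j), 0.01-0.07j]] + [[0.07-0.16j, (-0.14+0.03j), -0.07j], [(0.12-0.05j), (-0.09-0.06j), (0.04-0.04j)], [-0.04+0.18j, (0.14-0.06j), 0.01+0.07j]] + [[-0.09-0.00j, (0.03+0j), -0.07+0.00j],  [-0.04-0.00j, 0.01+0.00j, -0.04+0.00j],  [(0.17+0j), -0.06-0.00j, 0.14-0.00j]]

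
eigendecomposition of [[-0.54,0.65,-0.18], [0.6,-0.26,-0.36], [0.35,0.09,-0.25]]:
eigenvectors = [[(0.72+0j), (-0.38-0.34j), (-0.38+0.34j)], [-0.65+0.00j, (-0.37-0.43j), (-0.37+0.43j)], [(-0.24+0j), (-0.65+0j), (-0.65-0j)]]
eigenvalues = [(-1.06+0j), (0.01+0.24j), (0.01-0.24j)]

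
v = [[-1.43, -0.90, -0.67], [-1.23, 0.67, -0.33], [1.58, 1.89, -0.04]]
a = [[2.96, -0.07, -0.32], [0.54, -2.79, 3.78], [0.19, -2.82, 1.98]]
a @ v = [[-4.65, -3.32, -1.95],[8.63, 4.79, 0.41],[6.33, 1.68, 0.72]]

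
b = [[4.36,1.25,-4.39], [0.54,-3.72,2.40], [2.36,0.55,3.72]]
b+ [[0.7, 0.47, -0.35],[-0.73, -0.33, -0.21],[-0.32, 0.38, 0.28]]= [[5.06, 1.72, -4.74], [-0.19, -4.05, 2.19], [2.04, 0.93, 4.00]]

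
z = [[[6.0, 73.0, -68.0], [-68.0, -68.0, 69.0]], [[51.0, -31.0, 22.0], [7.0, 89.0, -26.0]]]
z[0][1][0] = -68.0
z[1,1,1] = 89.0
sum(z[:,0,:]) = 53.0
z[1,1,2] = -26.0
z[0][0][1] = 73.0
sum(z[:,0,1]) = 42.0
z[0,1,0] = -68.0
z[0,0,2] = -68.0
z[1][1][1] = 89.0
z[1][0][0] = 51.0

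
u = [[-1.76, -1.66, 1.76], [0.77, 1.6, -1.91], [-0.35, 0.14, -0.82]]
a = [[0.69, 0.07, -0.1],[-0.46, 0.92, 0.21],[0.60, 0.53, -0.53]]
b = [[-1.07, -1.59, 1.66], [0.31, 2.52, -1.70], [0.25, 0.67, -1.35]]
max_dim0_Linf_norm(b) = 2.52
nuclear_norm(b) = 5.47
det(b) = 1.73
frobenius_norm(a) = 1.59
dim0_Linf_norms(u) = [1.76, 1.66, 1.91]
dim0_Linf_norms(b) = [1.07, 2.52, 1.7]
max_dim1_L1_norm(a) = 1.66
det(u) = 0.86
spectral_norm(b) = 4.14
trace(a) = 1.08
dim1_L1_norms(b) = [4.32, 4.53, 2.27]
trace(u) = -0.98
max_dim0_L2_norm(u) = 2.72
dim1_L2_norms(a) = [0.7, 1.05, 0.96]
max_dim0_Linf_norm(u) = 1.91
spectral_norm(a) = 1.14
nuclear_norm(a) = 2.49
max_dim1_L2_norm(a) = 1.05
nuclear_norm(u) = 5.15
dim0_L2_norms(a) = [1.02, 1.06, 0.58]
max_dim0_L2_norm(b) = 3.05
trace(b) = 0.10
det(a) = -0.34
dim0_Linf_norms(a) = [0.69, 0.92, 0.53]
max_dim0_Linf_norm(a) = 0.92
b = u + a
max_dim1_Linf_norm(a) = 0.92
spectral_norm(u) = 3.94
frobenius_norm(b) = 4.25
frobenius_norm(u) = 4.07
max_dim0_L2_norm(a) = 1.06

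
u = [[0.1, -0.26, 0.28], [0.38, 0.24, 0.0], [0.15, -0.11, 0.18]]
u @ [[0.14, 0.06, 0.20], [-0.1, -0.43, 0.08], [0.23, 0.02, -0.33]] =[[0.1, 0.12, -0.09], [0.03, -0.08, 0.10], [0.07, 0.06, -0.04]]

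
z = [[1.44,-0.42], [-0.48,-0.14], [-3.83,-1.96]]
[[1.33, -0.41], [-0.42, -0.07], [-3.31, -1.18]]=z @ [[0.90, -0.07], [-0.07, 0.74]]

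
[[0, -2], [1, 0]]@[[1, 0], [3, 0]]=[[-6, 0], [1, 0]]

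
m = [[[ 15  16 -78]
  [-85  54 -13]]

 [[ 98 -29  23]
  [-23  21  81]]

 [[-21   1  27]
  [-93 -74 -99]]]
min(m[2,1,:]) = -99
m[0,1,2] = -13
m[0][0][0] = 15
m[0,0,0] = 15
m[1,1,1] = 21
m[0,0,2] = -78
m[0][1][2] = -13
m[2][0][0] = -21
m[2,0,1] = 1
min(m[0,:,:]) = -85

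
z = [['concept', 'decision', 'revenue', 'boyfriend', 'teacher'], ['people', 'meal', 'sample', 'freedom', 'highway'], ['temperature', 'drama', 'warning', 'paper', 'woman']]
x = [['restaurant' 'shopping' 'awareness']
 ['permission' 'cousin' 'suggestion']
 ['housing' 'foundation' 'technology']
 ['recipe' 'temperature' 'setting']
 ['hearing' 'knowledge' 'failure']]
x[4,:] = ['hearing', 'knowledge', 'failure']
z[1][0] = 'people'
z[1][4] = 'highway'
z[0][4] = 'teacher'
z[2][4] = 'woman'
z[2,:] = ['temperature', 'drama', 'warning', 'paper', 'woman']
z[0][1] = 'decision'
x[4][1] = 'knowledge'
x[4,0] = 'hearing'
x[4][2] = 'failure'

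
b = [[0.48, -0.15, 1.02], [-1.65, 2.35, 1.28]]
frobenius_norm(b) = 3.34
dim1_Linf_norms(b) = [1.02, 2.35]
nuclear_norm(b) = 4.28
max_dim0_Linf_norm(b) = 2.35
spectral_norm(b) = 3.14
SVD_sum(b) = [[-0.03, 0.04, 0.02], [-1.64, 2.35, 1.30]] + [[0.51, -0.19, 1.0],  [-0.01, 0.0, -0.02]]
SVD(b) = [[0.02, 1.00], [1.0, -0.02]] @ diag([3.1442678370679644, 1.1359048238210572]) @ [[-0.52, 0.75, 0.41],  [0.45, -0.17, 0.88]]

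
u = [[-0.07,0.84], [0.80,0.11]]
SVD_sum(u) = [[0.26,0.73], [0.12,0.35]] + [[-0.33,0.11], [0.68,-0.24]]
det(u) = -0.68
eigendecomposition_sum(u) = [[-0.45, 0.41], [0.39, -0.36]] + [[0.38,  0.43],[0.41,  0.47]]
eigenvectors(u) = [[-0.75, -0.68], [0.66, -0.74]]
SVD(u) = [[0.9, 0.43], [0.43, -0.9]] @ diag([0.8532085101930756, 0.7966399676981518]) @ [[0.33, 0.94], [-0.94, 0.33]]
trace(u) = 0.04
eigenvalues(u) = [-0.8, 0.84]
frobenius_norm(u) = 1.17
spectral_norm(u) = 0.85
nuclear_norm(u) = 1.65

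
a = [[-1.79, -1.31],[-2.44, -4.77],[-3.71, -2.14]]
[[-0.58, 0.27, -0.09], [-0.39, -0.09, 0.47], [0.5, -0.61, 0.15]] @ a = [[0.71, -0.34], [-0.83, -0.07], [0.04, 1.93]]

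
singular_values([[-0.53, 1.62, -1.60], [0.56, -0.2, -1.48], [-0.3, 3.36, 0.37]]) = [3.79, 2.19, 0.62]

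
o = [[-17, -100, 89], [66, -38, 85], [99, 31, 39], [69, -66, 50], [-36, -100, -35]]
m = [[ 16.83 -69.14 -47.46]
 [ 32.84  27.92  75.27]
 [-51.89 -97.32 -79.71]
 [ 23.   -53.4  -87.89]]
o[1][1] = -38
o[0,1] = -100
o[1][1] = -38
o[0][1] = -100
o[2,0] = 99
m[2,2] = -79.71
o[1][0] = 66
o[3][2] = 50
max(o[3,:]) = 69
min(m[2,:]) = -97.32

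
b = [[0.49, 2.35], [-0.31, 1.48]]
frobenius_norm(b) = 2.84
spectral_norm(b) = 2.79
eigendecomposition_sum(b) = [[0.25+0.70j, 1.17-1.66j], [-0.16+0.22j, 0.74-0.00j]] + [[0.25-0.70j, (1.17+1.66j)], [-0.16-0.22j, 0.74+0.00j]]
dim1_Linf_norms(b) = [2.35, 1.48]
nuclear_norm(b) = 3.31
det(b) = 1.45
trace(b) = 1.97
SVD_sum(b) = [[0.22,2.38], [0.13,1.44]] + [[0.27, -0.03],  [-0.44, 0.04]]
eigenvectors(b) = [[0.94+0.00j,0.94-0.00j], [0.20+0.28j,0.20-0.28j]]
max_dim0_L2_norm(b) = 2.78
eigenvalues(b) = [(0.98+0.7j), (0.98-0.7j)]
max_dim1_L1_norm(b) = 2.84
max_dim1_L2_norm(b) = 2.4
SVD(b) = [[0.86,0.52], [0.52,-0.86]] @ diag([2.788796060046432, 0.5212643623628028]) @ [[0.09,1.0], [1.0,-0.09]]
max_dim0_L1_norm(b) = 3.83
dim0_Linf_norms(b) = [0.49, 2.35]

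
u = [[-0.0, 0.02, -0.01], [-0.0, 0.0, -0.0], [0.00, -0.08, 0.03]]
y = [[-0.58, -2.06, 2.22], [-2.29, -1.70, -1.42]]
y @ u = [[0.00, -0.19, 0.07], [0.0, 0.07, -0.02]]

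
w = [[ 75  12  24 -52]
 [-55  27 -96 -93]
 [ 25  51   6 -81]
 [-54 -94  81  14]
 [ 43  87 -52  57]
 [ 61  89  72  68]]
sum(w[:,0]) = 95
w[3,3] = 14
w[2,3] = -81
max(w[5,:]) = 89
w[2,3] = -81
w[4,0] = 43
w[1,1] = 27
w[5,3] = 68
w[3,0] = -54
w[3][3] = 14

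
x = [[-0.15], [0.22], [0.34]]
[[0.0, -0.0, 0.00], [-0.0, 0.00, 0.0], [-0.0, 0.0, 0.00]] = x @[[-0.01, 0.01, 0.0]]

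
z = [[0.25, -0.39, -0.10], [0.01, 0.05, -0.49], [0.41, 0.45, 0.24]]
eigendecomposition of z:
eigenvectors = [[-0.76+0.00j, -0.33+0.25j, -0.33-0.25j], [0.50+0.00j, (0.01+0.61j), (0.01-0.61j)], [(-0.42+0j), (0.68+0j), 0.68-0.00j]]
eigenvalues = [(0.45+0j), (0.05+0.55j), (0.05-0.55j)]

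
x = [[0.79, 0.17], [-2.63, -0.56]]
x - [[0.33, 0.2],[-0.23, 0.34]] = [[0.46, -0.03], [-2.4, -0.90]]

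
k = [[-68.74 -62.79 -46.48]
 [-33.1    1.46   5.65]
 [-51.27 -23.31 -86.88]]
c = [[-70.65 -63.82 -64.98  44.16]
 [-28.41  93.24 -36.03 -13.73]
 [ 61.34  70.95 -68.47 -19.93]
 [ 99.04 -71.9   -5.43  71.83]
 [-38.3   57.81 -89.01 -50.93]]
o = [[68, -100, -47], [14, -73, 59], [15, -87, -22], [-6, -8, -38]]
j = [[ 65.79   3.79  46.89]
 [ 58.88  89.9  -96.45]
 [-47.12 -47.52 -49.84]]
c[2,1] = 70.95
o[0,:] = [68, -100, -47]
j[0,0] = 65.79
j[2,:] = [-47.12, -47.52, -49.84]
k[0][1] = -62.79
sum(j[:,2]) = -99.4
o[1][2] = 59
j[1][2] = -96.45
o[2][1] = -87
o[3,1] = -8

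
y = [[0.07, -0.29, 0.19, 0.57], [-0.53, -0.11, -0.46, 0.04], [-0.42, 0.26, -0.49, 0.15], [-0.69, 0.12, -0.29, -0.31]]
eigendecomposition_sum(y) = [[0.07+0.26j, -0.09-0.05j, (0.07+0.08j), 0.27+0.01j], [(-0.3-0.17j), (0.13-0.04j), -0.14-0.01j, -0.24+0.24j], [(-0.33+0.06j), (0.07-0.11j), -0.11+0.08j, (-0.03+0.34j)], [-0.33-0.13j, 0.13-0.06j, -0.14+0.01j, -0.21+0.28j]] + [[0.07-0.26j,(-0.09+0.05j),0.07-0.08j,0.27-0.01j], [(-0.3+0.17j),(0.13+0.04j),-0.14+0.01j,-0.24-0.24j], [-0.33-0.06j,0.07+0.11j,(-0.11-0.08j),(-0.03-0.34j)], [(-0.33+0.13j),0.13+0.06j,(-0.14-0.01j),-0.21-0.28j]] + [[-0.03+0.02j, (-0.05-0.03j), (0.02-0.03j), (0.02+0.07j)], [(0.03+0.14j), -0.18+0.14j, (-0.09-0.13j), 0.26+0.03j], [0.12+0.02j, (0.06+0.19j), -0.14+0.03j, (0.11-0.2j)], [(-0.01+0.04j), -0.07+0.01j, (-0-0.05j), (0.06+0.05j)]] + [[(-0.03-0.02j), -0.05+0.03j, (0.02+0.03j), (0.02-0.07j)],[(0.03-0.14j), (-0.18-0.14j), (-0.09+0.13j), (0.26-0.03j)],[0.12-0.02j, (0.06-0.19j), (-0.14-0.03j), 0.11+0.20j],[-0.01-0.04j, -0.07-0.01j, (-0+0.05j), 0.06-0.05j]]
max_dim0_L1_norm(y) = 1.71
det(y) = 0.05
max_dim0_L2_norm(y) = 0.97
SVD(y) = [[-0.27, -0.85, 0.28, 0.36], [0.52, -0.38, 0.27, -0.71], [0.5, -0.31, -0.77, 0.25], [0.63, 0.2, 0.51, 0.55]] @ diag([1.2363256397563753, 0.6720956011565239, 0.3475164027638906, 0.18032960155527555]) @ [[-0.76,  0.18,  -0.58,  -0.21], [0.20,  0.34,  0.16,  -0.90], [-0.44,  -0.72,  0.45,  -0.29], [-0.43,  0.58,  0.65,  0.24]]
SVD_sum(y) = [[0.26,-0.06,0.20,0.07],[-0.49,0.12,-0.38,-0.13],[-0.48,0.12,-0.36,-0.13],[-0.6,0.14,-0.46,-0.16]] + [[-0.11, -0.19, -0.09, 0.51], [-0.05, -0.09, -0.04, 0.23], [-0.04, -0.07, -0.03, 0.19], [0.03, 0.05, 0.02, -0.12]] + [[-0.04, -0.07, 0.04, -0.03],[-0.04, -0.07, 0.04, -0.03],[0.12, 0.19, -0.12, 0.08],[-0.08, -0.13, 0.08, -0.05]] + [[-0.03, 0.04, 0.04, 0.02], [0.05, -0.07, -0.08, -0.03], [-0.02, 0.03, 0.03, 0.01], [-0.04, 0.06, 0.06, 0.02]]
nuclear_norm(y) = 2.44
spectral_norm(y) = 1.24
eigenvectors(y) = [[(0.24+0.34j), 0.24-0.34j, (0.06+0.18j), 0.06-0.18j],[(-0.52-0.08j), -0.52+0.08j, 0.73+0.00j, (0.73-0j)],[-0.44+0.27j, (-0.44-0.27j), (0.23-0.58j), (0.23+0.58j)],[(-0.54+0j), -0.54-0.00j, 0.18+0.11j, (0.18-0.11j)]]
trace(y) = -0.84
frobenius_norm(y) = 1.46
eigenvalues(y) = [(-0.13+0.59j), (-0.13-0.59j), (-0.29+0.24j), (-0.29-0.24j)]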